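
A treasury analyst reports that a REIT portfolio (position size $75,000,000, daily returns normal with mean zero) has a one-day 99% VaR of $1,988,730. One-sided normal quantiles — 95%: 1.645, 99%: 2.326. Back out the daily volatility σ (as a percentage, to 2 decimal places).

1.14%

VaR as a fraction: $1,988,730 / $75,000,000 = 2.652%.
σ = VaR / z = 2.652% / 2.326 = 1.140%.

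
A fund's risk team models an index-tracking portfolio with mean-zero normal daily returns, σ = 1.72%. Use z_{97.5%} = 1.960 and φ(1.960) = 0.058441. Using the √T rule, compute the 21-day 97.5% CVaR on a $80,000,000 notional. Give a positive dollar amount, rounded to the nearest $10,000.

σ_{21d} = 1.72% × √21 = 7.882%.
ES multiplier = φ(z)/(1−α) = 0.058441/0.025 = 2.338.
ES = 7.882% × 2.338 = 18.428%; on $80,000,000: $14,742,400.

$14,740,000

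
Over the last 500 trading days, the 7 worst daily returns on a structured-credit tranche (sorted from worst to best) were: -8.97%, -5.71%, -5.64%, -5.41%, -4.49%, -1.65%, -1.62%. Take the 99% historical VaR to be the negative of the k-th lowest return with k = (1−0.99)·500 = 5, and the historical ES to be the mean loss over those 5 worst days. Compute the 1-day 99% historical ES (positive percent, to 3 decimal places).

6.044%

The 5 worst returns sum to -30.22%.
ES = −(-30.22%) / 5 = 6.044%.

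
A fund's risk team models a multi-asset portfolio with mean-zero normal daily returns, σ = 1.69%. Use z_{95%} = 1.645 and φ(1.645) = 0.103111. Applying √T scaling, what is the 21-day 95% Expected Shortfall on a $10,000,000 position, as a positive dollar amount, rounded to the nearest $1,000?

$1,597,000

σ_{21d} = 1.69% × √21 = 7.745%.
ES multiplier = φ(z)/(1−α) = 0.103111/0.05 = 2.062.
ES = 7.745% × 2.062 = 15.970%; on $10,000,000: $1,597,000.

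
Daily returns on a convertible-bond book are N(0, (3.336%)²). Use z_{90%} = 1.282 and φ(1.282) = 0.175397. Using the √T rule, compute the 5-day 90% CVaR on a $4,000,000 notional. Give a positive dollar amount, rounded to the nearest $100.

σ_{5d} = 3.336% × √5 = 7.460%.
ES multiplier = φ(z)/(1−α) = 0.175397/0.1 = 1.754.
ES = 7.460% × 1.754 = 13.085%; on $4,000,000: $523,400.

$523,400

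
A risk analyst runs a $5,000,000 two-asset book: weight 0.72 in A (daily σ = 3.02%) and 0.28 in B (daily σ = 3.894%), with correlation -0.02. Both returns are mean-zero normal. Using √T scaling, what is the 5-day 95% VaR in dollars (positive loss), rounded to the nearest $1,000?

σ_p = √(0.72²·3.02² + 0.28²·3.894² + 2·-0.02·0.72·0.28·3.02·3.894) = 2.413%.
σ_{5d} = 2.413% × √5 = 5.396%.
z(95%) = 1.645.
VaR = 1.645 × 5.396% = 8.876%; on $5,000,000 that is $443,800.

$444,000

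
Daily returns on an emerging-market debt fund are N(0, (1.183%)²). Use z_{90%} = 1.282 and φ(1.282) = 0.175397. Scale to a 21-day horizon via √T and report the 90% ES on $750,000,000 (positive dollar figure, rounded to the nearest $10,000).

σ_{21d} = 1.183% × √21 = 5.421%.
ES multiplier = φ(z)/(1−α) = 0.175397/0.1 = 1.754.
ES = 5.421% × 1.754 = 9.508%; on $750,000,000: $71,310,000.

$71,310,000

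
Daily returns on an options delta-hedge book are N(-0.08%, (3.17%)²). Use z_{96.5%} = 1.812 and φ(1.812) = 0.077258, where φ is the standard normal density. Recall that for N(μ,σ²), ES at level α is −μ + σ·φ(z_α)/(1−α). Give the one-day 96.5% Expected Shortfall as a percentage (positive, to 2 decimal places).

Tail multiplier: φ(z)/(1−α) = 0.077258 / 0.035 = 2.207.
ES = −(-0.08%) + 3.17% × 2.207 = 7.076%.

7.08%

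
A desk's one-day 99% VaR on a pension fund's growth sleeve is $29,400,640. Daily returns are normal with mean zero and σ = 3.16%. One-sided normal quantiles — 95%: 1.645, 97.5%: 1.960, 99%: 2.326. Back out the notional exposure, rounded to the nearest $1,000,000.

VaR as a fraction of value: z·σ = 2.326 × 3.16% = 7.35016%.
Position = $29,400,640 / 0.0735016 = $400,000,000.

$400,000,000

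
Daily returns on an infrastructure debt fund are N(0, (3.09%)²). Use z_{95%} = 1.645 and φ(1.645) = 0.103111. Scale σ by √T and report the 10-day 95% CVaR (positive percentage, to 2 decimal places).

σ_{10d} = 3.09% × √10 = 9.771%.
ES multiplier = φ(z)/(1−α) = 0.103111/0.05 = 2.062.
ES = 9.771% × 2.062 = 20.148%.

20.15%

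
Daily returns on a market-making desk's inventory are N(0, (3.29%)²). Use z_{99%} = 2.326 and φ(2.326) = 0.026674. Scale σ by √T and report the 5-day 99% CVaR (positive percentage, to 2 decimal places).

19.62%

σ_{5d} = 3.29% × √5 = 7.357%.
ES multiplier = φ(z)/(1−α) = 0.026674/0.01 = 2.667.
ES = 7.357% × 2.667 = 19.621%.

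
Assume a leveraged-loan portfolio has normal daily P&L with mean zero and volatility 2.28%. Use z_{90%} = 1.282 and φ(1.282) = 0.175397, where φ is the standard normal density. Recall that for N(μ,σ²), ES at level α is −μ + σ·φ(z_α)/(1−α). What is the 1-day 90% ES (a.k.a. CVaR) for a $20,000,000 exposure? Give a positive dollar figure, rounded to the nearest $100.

Tail multiplier: φ(z)/(1−α) = 0.175397 / 0.1 = 1.754.
ES = 2.28% × 1.754 = 3.999%.
On $20,000,000: 0.03999 × $20,000,000 = $799,800.

$799,800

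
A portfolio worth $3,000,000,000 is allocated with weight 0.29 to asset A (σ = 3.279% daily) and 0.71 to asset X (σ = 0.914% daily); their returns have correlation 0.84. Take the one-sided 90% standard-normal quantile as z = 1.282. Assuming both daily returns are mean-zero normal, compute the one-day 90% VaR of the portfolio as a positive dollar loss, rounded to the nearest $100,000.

σ_p² = 0.29²·3.279² + 0.71²·0.914² + 2·0.84·0.29·0.71·3.279·0.914 = 2.3621 (%²).
σ_p = √2.3621 = 1.537%.
VaR = 1.282 × 1.537% = 1.970%; on $3,000,000,000 that is $59,100,000.

$59,100,000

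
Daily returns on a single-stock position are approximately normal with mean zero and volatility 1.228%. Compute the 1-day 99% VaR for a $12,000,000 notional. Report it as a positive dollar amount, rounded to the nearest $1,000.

$343,000

At 99% one-sided, z = 2.326.
VaR = z·σ = 2.326 × 1.228% = 2.856%.
On $12,000,000: 0.02856 × $12,000,000 = $342,720.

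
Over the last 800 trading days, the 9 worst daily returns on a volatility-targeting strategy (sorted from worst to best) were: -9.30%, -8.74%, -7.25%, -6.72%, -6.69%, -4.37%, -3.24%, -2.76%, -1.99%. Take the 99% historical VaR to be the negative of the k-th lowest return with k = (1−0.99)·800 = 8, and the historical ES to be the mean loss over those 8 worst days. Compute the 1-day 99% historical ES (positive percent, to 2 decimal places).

The 8 worst returns sum to -49.07%.
ES = −(-49.07%) / 8 = 6.13375% ≈ 6.13%.

6.13%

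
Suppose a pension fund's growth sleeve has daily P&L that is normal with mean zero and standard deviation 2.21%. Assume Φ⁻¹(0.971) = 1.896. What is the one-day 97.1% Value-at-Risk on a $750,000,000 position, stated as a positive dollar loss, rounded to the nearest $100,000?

VaR = z·σ = 1.896 × 2.21% = 4.190%.
On $750,000,000: 0.04190 × $750,000,000 = $31,425,000.

$31,400,000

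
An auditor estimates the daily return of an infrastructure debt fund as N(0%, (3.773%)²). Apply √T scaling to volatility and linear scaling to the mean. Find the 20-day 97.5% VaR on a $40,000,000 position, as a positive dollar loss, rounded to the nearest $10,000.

At 97.5%, z = 1.960.
σ_{20d} = 3.773% × √20 = 16.873%.
VaR = 1.960 × 16.873% = 33.071%.
On $40,000,000: 0.33071 × $40,000,000 = $13,228,400.

$13,230,000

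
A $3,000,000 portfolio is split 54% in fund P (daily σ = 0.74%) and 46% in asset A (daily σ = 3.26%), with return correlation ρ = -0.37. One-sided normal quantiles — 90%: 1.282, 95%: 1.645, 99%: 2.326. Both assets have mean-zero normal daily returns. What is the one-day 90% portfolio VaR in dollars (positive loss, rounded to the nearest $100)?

$53,900

σ_p² = 0.54²·0.74² + 0.46²·3.26² + 2·-0.37·0.54·0.46·0.74·3.26 = 1.9650 (%²).
σ_p = √1.9650 = 1.402%.
VaR = 1.282 × 1.402% = 1.797%; on $3,000,000 that is $53,910.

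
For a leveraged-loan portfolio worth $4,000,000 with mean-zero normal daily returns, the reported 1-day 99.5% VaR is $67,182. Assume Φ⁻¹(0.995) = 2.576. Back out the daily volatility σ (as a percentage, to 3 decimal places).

0.652%

VaR as a fraction: $67,182 / $4,000,000 = 1.680%.
σ = VaR / z = 1.680% / 2.576 = 0.652%.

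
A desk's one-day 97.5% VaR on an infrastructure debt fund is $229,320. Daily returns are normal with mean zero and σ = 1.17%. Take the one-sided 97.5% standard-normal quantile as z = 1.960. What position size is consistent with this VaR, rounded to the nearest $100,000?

VaR as a fraction of value: z·σ = 1.960 × 1.17% = 2.2932%.
Position = $229,320 / 0.022932 = $10,000,000.

$10,000,000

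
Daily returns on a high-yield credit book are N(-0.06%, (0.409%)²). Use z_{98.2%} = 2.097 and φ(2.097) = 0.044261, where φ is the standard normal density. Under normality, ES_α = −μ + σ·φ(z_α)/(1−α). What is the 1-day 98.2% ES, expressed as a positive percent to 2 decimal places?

Tail multiplier: φ(z)/(1−α) = 0.044261 / 0.018 = 2.459.
ES = −(-0.06%) + 0.409% × 2.459 = 1.066%.

1.07%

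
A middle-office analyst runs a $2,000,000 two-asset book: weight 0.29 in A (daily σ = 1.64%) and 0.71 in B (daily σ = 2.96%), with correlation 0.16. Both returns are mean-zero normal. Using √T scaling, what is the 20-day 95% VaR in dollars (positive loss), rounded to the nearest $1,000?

$328,000

σ_p = √(0.29²·1.64² + 0.71²·2.96² + 2·0.16·0.29·0.71·1.64·2.96) = 2.228%.
σ_{20d} = 2.228% × √20 = 9.964%.
z(95%) = 1.645.
VaR = 1.645 × 9.964% = 16.391%; on $2,000,000 that is $327,820.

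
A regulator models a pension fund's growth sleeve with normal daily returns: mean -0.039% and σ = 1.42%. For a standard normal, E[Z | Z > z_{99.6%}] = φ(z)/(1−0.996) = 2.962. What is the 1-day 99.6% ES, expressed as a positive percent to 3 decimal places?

ES = −(-0.039%) + 1.42% × 2.962 = 4.245%.

4.245%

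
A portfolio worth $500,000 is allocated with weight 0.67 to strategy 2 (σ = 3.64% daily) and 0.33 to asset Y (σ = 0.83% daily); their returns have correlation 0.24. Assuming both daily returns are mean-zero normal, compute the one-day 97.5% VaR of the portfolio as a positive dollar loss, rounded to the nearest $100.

$24,700

σ_p² = 0.67²·3.64² + 0.33²·0.83² + 2·0.24·0.67·0.33·3.64·0.83 = 6.3434 (%²).
σ_p = √6.3434 = 2.519%.
At 97.5%, z = 1.960.
VaR = 1.960 × 2.519% = 4.937%; on $500,000 that is $24,685.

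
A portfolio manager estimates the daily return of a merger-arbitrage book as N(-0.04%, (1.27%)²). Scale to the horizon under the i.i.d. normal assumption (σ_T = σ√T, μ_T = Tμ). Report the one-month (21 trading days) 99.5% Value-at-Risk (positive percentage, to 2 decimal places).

At 99.5%, z = 2.576.
σ_{21d} = 1.27% × √21 = 5.820%; μ_{21d} = 21 × -0.04% = -0.840%.
VaR = −(-0.840%) + 2.576 × 5.820% = 15.832%.

15.83%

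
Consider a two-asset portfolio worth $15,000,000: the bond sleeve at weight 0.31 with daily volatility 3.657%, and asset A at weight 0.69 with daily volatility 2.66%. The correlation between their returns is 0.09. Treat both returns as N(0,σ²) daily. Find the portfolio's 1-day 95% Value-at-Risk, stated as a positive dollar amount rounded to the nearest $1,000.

σ_p² = 0.31²·3.657² + 0.69²·2.66² + 2·0.09·0.31·0.69·3.657·2.66 = 5.0284 (%²).
σ_p = √5.0284 = 2.242%.
At 95%, z = 1.645.
VaR = 1.645 × 2.242% = 3.688%; on $15,000,000 that is $553,200.

$553,000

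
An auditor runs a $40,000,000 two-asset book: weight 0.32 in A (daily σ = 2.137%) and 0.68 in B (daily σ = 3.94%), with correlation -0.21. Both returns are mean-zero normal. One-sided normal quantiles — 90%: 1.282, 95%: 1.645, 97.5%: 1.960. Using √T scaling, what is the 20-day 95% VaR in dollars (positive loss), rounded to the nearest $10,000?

σ_p = √(0.32²·2.137² + 0.68²·3.94² + 2·-0.21·0.32·0.68·2.137·3.94) = 2.622%.
σ_{20d} = 2.622% × √20 = 11.726%.
VaR = 1.645 × 11.726% = 19.289%; on $40,000,000 that is $7,715,600.

$7,720,000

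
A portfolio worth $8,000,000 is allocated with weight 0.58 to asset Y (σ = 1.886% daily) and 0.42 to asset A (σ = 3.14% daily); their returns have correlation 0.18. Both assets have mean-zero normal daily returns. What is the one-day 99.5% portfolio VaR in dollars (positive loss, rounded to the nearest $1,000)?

σ_p² = 0.58²·1.886² + 0.42²·3.14² + 2·0.18·0.58·0.42·1.886·3.14 = 3.4551 (%²).
σ_p = √3.4551 = 1.859%.
At 99.5%, z = 2.576.
VaR = 2.576 × 1.859% = 4.789%; on $8,000,000 that is $383,120.

$383,000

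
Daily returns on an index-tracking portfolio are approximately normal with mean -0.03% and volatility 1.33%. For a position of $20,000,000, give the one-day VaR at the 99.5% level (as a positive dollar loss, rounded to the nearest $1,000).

At 99.5% one-sided, z = 2.576.
VaR = −μ + z·σ = −(-0.03%) + 2.576 × 1.33% = 3.456%.
On $20,000,000: 0.03456 × $20,000,000 = $691,200.

$691,000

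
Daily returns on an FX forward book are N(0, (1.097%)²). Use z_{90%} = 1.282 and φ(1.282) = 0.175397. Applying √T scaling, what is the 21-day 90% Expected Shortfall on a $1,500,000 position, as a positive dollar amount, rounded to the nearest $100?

$132,300

σ_{21d} = 1.097% × √21 = 5.027%.
ES multiplier = φ(z)/(1−α) = 0.175397/0.1 = 1.754.
ES = 5.027% × 1.754 = 8.817%; on $1,500,000: $132,255.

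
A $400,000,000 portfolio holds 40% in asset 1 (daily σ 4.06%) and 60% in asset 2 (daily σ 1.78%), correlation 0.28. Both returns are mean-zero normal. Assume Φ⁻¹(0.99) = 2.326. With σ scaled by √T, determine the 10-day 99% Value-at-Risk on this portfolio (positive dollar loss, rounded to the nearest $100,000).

$64,100,000

σ_p = √(0.4²·4.06² + 0.6²·1.78² + 2·0.28·0.4·0.6·4.06·1.78) = 2.179%.
σ_{10d} = 2.179% × √10 = 6.891%.
VaR = 2.326 × 6.891% = 16.028%; on $400,000,000 that is $64,112,000.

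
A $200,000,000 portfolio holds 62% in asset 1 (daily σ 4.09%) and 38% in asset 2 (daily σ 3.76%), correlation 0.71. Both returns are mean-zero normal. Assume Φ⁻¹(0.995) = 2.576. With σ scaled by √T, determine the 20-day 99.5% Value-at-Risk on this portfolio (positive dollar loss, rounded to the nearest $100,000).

σ_p = √(0.62²·4.09² + 0.38²·3.76² + 2·0.71·0.62·0.38·4.09·3.76) = 3.690%.
σ_{20d} = 3.690% × √20 = 16.502%.
VaR = 2.576 × 16.502% = 42.509%; on $200,000,000 that is $85,018,000.

$85,000,000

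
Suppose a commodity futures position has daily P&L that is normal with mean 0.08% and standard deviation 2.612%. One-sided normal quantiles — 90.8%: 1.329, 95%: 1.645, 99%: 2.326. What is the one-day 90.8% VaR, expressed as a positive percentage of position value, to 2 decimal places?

3.39%

VaR = −μ + z·σ = −(0.08%) + 1.329 × 2.612% = 3.391%.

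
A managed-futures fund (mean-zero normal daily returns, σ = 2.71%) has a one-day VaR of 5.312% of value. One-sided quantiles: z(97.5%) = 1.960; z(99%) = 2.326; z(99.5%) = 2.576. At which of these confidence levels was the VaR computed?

97.5%

Implied z = VaR/σ = 5.312 / 2.71 = 1.960.
This matches z(97.5%) = 1.960.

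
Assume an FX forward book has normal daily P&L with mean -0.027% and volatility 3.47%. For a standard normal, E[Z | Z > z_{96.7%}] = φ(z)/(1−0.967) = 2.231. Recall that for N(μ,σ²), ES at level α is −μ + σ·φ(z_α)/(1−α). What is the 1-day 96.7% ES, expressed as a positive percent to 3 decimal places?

7.769%

ES = −(-0.027%) + 3.47% × 2.231 = 7.769%.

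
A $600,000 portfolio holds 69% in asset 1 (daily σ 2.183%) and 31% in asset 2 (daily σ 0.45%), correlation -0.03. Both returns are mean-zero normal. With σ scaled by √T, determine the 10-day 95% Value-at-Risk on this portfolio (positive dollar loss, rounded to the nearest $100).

σ_p = √(0.69²·2.183² + 0.31²·0.45² + 2·-0.03·0.69·0.31·2.183·0.45) = 1.509%.
σ_{10d} = 1.509% × √10 = 4.772%.
z(95%) = 1.645.
VaR = 1.645 × 4.772% = 7.850%; on $600,000 that is $47,100.

$47,100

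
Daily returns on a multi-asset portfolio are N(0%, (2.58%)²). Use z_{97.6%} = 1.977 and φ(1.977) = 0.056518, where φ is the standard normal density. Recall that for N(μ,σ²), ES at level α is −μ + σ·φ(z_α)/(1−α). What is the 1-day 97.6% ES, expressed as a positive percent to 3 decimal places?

6.076%

Tail multiplier: φ(z)/(1−α) = 0.056518 / 0.024 = 2.355.
ES = 2.58% × 2.355 = 6.076%.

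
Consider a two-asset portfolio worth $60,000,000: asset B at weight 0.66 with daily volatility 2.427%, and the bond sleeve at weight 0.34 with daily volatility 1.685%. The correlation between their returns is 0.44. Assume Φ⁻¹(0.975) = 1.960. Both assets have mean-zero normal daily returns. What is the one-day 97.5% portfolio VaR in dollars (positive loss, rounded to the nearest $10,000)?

σ_p² = 0.66²·2.427² + 0.34²·1.685² + 2·0.44·0.66·0.34·2.427·1.685 = 3.7016 (%²).
σ_p = √3.7016 = 1.924%.
VaR = 1.960 × 1.924% = 3.771%; on $60,000,000 that is $2,262,600.

$2,260,000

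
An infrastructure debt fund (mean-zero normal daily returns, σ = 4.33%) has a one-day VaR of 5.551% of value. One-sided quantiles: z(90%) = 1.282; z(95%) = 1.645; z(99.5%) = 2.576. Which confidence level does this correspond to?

Implied z = VaR/σ = 5.551 / 4.33 = 1.282.
This matches z(90%) = 1.282.

90%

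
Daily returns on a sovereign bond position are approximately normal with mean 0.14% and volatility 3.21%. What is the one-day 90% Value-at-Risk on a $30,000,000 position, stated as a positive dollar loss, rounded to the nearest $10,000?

At 90% one-sided, z = 1.282.
VaR = −μ + z·σ = −(0.14%) + 1.282 × 3.21% = 3.975%.
On $30,000,000: 0.03975 × $30,000,000 = $1,192,500.

$1,190,000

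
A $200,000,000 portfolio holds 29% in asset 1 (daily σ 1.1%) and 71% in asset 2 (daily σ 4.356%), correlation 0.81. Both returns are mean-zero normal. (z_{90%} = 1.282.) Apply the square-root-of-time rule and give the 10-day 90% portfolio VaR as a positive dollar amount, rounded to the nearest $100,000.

$27,200,000

σ_p = √(0.29²·1.1² + 0.71²·4.356² + 2·0.81·0.29·0.71·1.1·4.356) = 3.356%.
σ_{10d} = 3.356% × √10 = 10.613%.
VaR = 1.282 × 10.613% = 13.606%; on $200,000,000 that is $27,212,000.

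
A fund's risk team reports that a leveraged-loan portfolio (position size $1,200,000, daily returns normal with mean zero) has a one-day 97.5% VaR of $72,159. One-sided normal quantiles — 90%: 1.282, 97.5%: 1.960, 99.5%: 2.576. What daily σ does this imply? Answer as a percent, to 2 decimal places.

VaR as a fraction: $72,159 / $1,200,000 = 6.013%.
σ = VaR / z = 6.013% / 1.960 = 3.068%.

3.07%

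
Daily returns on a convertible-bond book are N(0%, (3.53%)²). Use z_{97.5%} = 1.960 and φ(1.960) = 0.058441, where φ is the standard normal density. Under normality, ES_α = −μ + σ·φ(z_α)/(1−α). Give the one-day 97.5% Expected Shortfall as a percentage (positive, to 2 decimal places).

8.25%

Tail multiplier: φ(z)/(1−α) = 0.058441 / 0.025 = 2.338.
ES = 3.53% × 2.338 = 8.253%.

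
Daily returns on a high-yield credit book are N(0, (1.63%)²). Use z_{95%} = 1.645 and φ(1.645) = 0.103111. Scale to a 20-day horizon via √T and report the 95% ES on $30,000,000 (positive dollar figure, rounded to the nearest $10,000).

σ_{20d} = 1.63% × √20 = 7.290%.
ES multiplier = φ(z)/(1−α) = 0.103111/0.05 = 2.062.
ES = 7.290% × 2.062 = 15.032%; on $30,000,000: $4,509,600.

$4,510,000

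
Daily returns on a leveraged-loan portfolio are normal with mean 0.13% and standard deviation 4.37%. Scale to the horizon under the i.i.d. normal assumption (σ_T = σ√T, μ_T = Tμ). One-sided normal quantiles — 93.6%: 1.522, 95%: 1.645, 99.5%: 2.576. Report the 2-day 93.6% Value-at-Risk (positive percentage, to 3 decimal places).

σ_{2d} = 4.37% × √2 = 6.180%; μ_{2d} = 2 × 0.13% = 0.260%.
VaR = −(0.260%) + 1.522 × 6.180% = 9.146%.

9.146%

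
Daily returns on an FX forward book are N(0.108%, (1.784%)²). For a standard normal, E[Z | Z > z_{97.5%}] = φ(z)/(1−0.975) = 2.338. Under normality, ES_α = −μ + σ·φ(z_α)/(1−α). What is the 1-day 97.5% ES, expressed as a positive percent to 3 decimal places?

4.063%

ES = −(0.108%) + 1.784% × 2.338 = 4.063%.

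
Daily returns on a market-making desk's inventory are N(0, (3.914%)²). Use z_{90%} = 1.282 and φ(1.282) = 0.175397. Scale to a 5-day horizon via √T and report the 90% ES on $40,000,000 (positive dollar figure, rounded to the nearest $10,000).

σ_{5d} = 3.914% × √5 = 8.752%.
ES multiplier = φ(z)/(1−α) = 0.175397/0.1 = 1.754.
ES = 8.752% × 1.754 = 15.351%; on $40,000,000: $6,140,400.

$6,140,000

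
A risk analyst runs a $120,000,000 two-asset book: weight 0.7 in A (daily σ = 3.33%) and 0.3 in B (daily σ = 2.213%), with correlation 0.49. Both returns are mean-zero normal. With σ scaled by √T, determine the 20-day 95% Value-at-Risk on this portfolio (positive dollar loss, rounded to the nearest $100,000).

$24,000,000

σ_p = √(0.7²·3.33² + 0.3²·2.213² + 2·0.49·0.7·0.3·3.33·2.213) = 2.719%.
σ_{20d} = 2.719% × √20 = 12.160%.
z(95%) = 1.645.
VaR = 1.645 × 12.160% = 20.003%; on $120,000,000 that is $24,003,600.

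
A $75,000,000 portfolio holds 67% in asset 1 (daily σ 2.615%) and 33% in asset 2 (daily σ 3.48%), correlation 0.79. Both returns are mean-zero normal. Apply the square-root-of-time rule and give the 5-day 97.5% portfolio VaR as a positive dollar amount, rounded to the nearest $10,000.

σ_p = √(0.67²·2.615² + 0.33²·3.48² + 2·0.79·0.67·0.33·2.615·3.48) = 2.751%.
σ_{5d} = 2.751% × √5 = 6.151%.
z(97.5%) = 1.960.
VaR = 1.960 × 6.151% = 12.056%; on $75,000,000 that is $9,042,000.

$9,040,000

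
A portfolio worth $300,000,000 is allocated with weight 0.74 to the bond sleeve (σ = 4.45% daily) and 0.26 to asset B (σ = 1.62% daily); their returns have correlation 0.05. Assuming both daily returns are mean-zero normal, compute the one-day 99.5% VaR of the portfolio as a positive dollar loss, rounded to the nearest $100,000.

σ_p² = 0.74²·4.45² + 0.26²·1.62² + 2·0.05·0.74·0.26·4.45·1.62 = 11.1600 (%²).
σ_p = √11.1600 = 3.341%.
At 99.5%, z = 2.576.
VaR = 2.576 × 3.341% = 8.606%; on $300,000,000 that is $25,818,000.

$25,800,000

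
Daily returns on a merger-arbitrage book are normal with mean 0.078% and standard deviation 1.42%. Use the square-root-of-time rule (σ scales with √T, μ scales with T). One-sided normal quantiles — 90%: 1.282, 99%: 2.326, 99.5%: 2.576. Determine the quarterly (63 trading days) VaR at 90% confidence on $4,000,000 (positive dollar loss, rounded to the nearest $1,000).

$381,000

σ_{63d} = 1.42% × √63 = 11.271%; μ_{63d} = 63 × 0.078% = 4.914%.
VaR = −(4.914%) + 1.282 × 11.271% = 9.535%.
On $4,000,000: 0.09535 × $4,000,000 = $381,400.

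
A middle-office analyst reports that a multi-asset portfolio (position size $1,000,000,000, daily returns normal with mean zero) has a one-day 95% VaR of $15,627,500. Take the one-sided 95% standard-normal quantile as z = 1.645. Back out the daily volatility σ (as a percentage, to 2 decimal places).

VaR as a fraction: $15,627,500 / $1,000,000,000 = 1.563%.
σ = VaR / z = 1.563% / 1.645 = 0.950%.

0.95%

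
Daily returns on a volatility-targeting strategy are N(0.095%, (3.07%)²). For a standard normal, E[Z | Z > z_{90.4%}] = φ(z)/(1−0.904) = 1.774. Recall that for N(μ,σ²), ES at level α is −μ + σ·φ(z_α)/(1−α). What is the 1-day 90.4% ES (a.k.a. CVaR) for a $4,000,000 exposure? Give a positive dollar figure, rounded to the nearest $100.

$214,000

ES = −(0.095%) + 3.07% × 1.774 = 5.351%.
On $4,000,000: 0.05351 × $4,000,000 = $214,040.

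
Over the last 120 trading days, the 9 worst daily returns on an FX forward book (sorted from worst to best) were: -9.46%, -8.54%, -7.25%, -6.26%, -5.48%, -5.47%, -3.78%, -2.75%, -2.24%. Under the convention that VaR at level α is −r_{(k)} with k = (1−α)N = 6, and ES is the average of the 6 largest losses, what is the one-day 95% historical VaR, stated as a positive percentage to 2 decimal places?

5.47%

k = 6; the 6th lowest return is -5.47%, so VaR = 5.47%.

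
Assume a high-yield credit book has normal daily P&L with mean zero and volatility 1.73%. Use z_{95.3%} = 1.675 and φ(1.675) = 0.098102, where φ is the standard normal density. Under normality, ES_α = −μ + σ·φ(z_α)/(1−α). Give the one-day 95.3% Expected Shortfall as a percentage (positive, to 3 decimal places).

3.611%

Tail multiplier: φ(z)/(1−α) = 0.098102 / 0.047 = 2.087.
ES = 1.73% × 2.087 = 3.611%.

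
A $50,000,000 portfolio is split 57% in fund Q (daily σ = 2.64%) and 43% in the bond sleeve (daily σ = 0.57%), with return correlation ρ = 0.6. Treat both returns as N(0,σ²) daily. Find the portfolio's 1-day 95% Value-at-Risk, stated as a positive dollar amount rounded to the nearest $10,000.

$1,370,000

σ_p² = 0.57²·2.64² + 0.43²·0.57² + 2·0.6·0.57·0.43·2.64·0.57 = 2.7671 (%²).
σ_p = √2.7671 = 1.663%.
At 95%, z = 1.645.
VaR = 1.645 × 1.663% = 2.736%; on $50,000,000 that is $1,368,000.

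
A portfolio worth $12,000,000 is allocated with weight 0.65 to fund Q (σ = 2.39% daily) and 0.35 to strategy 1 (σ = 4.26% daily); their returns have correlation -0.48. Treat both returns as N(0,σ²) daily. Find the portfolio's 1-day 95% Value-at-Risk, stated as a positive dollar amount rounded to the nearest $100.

$306,600

σ_p² = 0.65²·2.39² + 0.35²·4.26² + 2·-0.48·0.65·0.35·2.39·4.26 = 2.4128 (%²).
σ_p = √2.4128 = 1.553%.
At 95%, z = 1.645.
VaR = 1.645 × 1.553% = 2.555%; on $12,000,000 that is $306,600.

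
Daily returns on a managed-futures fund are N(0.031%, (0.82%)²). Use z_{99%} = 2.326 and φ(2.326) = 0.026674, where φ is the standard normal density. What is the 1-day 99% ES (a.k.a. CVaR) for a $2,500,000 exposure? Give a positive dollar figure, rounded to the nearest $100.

Tail multiplier: φ(z)/(1−α) = 0.026674 / 0.01 = 2.667.
ES = −(0.031%) + 0.82% × 2.667 = 2.156%.
On $2,500,000: 0.02156 × $2,500,000 = $53,900.

$53,900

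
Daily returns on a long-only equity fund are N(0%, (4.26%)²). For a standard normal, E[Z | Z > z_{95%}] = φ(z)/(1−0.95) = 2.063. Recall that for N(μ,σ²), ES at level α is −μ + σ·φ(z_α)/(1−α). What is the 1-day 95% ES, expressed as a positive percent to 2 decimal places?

8.79%

ES = 4.26% × 2.063 = 8.788%.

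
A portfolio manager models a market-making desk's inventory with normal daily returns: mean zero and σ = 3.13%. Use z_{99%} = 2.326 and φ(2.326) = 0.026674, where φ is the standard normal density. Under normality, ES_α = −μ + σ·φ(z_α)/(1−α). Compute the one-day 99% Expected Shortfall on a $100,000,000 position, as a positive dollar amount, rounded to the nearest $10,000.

Tail multiplier: φ(z)/(1−α) = 0.026674 / 0.01 = 2.667.
ES = 3.13% × 2.667 = 8.348%.
On $100,000,000: 0.08348 × $100,000,000 = $8,348,000.

$8,350,000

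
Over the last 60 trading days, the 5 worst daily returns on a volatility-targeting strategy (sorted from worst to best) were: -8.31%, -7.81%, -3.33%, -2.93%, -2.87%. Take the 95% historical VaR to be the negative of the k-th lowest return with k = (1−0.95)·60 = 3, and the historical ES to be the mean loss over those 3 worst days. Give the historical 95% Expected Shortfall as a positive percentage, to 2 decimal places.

6.48%

The 3 worst returns sum to -19.45%.
ES = −(-19.45%) / 3 = 6.4833…% ≈ 6.48%.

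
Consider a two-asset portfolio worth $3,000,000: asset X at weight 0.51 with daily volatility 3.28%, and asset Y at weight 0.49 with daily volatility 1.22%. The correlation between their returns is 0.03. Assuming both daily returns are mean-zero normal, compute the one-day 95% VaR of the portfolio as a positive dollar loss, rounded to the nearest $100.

σ_p² = 0.51²·3.28² + 0.49²·1.22² + 2·0.03·0.51·0.49·3.28·1.22 = 3.2156 (%²).
σ_p = √3.2156 = 1.793%.
At 95%, z = 1.645.
VaR = 1.645 × 1.793% = 2.949%; on $3,000,000 that is $88,470.

$88,500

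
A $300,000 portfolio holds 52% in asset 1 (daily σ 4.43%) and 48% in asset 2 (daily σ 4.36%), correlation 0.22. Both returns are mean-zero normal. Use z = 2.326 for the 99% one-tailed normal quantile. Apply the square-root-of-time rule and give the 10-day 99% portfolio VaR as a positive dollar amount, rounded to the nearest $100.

σ_p = √(0.52²·4.43² + 0.48²·4.36² + 2·0.22·0.52·0.48·4.43·4.36) = 3.436%.
σ_{10d} = 3.436% × √10 = 10.866%.
VaR = 2.326 × 10.866% = 25.274%; on $300,000 that is $75,822.

$75,800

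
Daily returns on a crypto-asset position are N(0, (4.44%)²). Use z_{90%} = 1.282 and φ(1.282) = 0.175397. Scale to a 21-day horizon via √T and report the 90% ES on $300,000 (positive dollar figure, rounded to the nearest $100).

σ_{21d} = 4.44% × √21 = 20.347%.
ES multiplier = φ(z)/(1−α) = 0.175397/0.1 = 1.754.
ES = 20.347% × 1.754 = 35.689%; on $300,000: $107,067.

$107,100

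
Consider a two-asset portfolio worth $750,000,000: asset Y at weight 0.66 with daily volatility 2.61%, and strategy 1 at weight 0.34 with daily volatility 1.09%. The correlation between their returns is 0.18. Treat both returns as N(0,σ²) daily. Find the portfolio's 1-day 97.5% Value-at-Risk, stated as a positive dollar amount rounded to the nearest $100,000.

$26,800,000

σ_p² = 0.66²·2.61² + 0.34²·1.09² + 2·0.18·0.66·0.34·2.61·1.09 = 3.3345 (%²).
σ_p = √3.3345 = 1.826%.
At 97.5%, z = 1.960.
VaR = 1.960 × 1.826% = 3.579%; on $750,000,000 that is $26,842,500.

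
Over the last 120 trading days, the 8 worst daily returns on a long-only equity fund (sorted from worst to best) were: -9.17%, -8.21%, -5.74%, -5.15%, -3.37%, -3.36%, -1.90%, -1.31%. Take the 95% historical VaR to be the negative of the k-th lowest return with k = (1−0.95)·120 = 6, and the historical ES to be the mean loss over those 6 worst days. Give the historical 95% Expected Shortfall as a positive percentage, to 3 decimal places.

The 6 worst returns sum to -35.00%.
ES = −(-35.00%) / 6 = 5.8333…% ≈ 5.833%.

5.833%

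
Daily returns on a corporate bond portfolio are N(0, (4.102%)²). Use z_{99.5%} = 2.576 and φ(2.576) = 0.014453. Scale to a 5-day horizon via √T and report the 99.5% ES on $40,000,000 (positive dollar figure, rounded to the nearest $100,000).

$10,600,000

σ_{5d} = 4.102% × √5 = 9.172%.
ES multiplier = φ(z)/(1−α) = 0.014453/0.005 = 2.891.
ES = 9.172% × 2.891 = 26.516%; on $40,000,000: $10,606,400.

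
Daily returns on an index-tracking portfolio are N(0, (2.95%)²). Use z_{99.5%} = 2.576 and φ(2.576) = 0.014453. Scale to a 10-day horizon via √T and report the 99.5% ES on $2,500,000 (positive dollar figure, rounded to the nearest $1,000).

σ_{10d} = 2.95% × √10 = 9.329%.
ES multiplier = φ(z)/(1−α) = 0.014453/0.005 = 2.891.
ES = 9.329% × 2.891 = 26.970%; on $2,500,000: $674,250.

$674,000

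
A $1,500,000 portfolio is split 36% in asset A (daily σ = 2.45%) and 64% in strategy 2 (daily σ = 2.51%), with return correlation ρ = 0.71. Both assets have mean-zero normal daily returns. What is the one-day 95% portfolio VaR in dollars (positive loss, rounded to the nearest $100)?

σ_p² = 0.36²·2.45² + 0.64²·2.51² + 2·0.71·0.36·0.64·2.45·2.51 = 5.3704 (%²).
σ_p = √5.3704 = 2.317%.
At 95%, z = 1.645.
VaR = 1.645 × 2.317% = 3.811%; on $1,500,000 that is $57,165.

$57,200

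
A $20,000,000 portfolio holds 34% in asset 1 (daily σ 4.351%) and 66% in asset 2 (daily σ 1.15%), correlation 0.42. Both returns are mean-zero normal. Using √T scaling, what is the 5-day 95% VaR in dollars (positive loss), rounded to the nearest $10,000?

$1,420,000

σ_p = √(0.34²·4.351² + 0.66²·1.15² + 2·0.42·0.34·0.66·4.351·1.15) = 1.926%.
σ_{5d} = 1.926% × √5 = 4.307%.
z(95%) = 1.645.
VaR = 1.645 × 4.307% = 7.085%; on $20,000,000 that is $1,417,000.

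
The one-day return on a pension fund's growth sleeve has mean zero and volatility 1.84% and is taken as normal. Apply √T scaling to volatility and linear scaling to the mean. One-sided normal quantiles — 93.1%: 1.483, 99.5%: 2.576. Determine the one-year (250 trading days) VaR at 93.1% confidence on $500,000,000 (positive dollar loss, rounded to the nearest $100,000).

$215,700,000

σ_{250d} = 1.84% × √250 = 29.093%.
VaR = 1.483 × 29.093% = 43.145%.
On $500,000,000: 0.43145 × $500,000,000 = $215,725,000.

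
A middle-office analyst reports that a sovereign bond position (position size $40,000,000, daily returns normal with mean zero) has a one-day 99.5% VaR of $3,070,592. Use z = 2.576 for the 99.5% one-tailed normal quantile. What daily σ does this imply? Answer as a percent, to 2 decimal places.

VaR as a fraction: $3,070,592 / $40,000,000 = 7.676%.
σ = VaR / z = 7.676% / 2.576 = 2.980%.

2.98%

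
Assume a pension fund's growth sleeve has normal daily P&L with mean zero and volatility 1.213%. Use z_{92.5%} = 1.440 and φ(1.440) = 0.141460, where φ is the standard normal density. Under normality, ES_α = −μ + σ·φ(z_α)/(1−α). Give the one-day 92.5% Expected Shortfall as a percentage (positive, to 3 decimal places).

Tail multiplier: φ(z)/(1−α) = 0.141460 / 0.075 = 1.886.
ES = 1.213% × 1.886 = 2.288%.

2.288%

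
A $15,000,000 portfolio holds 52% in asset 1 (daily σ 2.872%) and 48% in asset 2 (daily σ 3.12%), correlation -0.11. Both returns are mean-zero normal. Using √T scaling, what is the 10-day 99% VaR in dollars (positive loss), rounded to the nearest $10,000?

σ_p = √(0.52²·2.872² + 0.48²·3.12² + 2·-0.11·0.52·0.48·2.872·3.12) = 1.995%.
σ_{10d} = 1.995% × √10 = 6.309%.
z(99%) = 2.326.
VaR = 2.326 × 6.309% = 14.675%; on $15,000,000 that is $2,201,250.

$2,200,000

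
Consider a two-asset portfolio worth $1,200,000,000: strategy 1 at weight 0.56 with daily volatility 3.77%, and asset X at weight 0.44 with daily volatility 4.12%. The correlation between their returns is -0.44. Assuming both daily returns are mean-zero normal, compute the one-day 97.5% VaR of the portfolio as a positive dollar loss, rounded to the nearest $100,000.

$49,200,000

σ_p² = 0.56²·3.77² + 0.44²·4.12² + 2·-0.44·0.56·0.44·3.77·4.12 = 4.3755 (%²).
σ_p = √4.3755 = 2.092%.
At 97.5%, z = 1.960.
VaR = 1.960 × 2.092% = 4.100%; on $1,200,000,000 that is $49,200,000.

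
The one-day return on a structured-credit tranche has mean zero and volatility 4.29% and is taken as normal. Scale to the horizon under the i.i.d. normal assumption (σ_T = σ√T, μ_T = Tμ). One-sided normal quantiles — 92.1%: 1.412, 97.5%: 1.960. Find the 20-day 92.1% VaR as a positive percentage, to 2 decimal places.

27.09%

σ_{20d} = 4.29% × √20 = 19.185%.
VaR = 1.412 × 19.185% = 27.089%.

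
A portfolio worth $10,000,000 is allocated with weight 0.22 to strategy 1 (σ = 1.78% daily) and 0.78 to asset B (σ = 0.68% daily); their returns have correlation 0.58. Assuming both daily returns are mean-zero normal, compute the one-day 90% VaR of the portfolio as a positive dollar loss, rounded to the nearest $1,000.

$105,000

σ_p² = 0.22²·1.78² + 0.78²·0.68² + 2·0.58·0.22·0.78·1.78·0.68 = 0.6756 (%²).
σ_p = √0.6756 = 0.822%.
At 90%, z = 1.282.
VaR = 1.282 × 0.822% = 1.054%; on $10,000,000 that is $105,400.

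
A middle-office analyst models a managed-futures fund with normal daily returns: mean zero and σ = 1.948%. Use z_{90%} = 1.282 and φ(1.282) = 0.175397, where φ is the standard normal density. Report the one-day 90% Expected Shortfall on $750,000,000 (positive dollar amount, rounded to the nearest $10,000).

$25,630,000

Tail multiplier: φ(z)/(1−α) = 0.175397 / 0.1 = 1.754.
ES = 1.948% × 1.754 = 3.417%.
On $750,000,000: 0.03417 × $750,000,000 = $25,627,500.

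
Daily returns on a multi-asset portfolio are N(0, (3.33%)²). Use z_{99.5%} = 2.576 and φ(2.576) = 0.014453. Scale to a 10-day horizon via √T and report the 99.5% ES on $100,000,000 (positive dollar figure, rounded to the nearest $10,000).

$30,440,000

σ_{10d} = 3.33% × √10 = 10.530%.
ES multiplier = φ(z)/(1−α) = 0.014453/0.005 = 2.891.
ES = 10.530% × 2.891 = 30.442%; on $100,000,000: $30,442,000.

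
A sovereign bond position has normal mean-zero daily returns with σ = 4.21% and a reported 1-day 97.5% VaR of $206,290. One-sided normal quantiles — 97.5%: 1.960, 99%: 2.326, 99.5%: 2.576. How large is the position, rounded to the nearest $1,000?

VaR as a fraction of value: z·σ = 1.960 × 4.21% = 8.2516%.
Position = $206,290 / 0.082516 = $2,500,000.

$2,500,000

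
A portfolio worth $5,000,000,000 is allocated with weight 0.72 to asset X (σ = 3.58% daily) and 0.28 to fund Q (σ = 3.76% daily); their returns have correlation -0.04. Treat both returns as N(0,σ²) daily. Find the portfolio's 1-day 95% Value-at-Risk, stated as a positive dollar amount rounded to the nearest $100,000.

$225,800,000

σ_p² = 0.72²·3.58² + 0.28²·3.76² + 2·-0.04·0.72·0.28·3.58·3.76 = 7.5353 (%²).
σ_p = √7.5353 = 2.745%.
At 95%, z = 1.645.
VaR = 1.645 × 2.745% = 4.516%; on $5,000,000,000 that is $225,800,000.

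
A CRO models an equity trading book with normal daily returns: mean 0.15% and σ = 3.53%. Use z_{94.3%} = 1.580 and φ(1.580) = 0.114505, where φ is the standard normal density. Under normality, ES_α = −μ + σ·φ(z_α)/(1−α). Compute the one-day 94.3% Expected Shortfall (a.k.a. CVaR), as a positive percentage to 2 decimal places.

6.94%

Tail multiplier: φ(z)/(1−α) = 0.114505 / 0.057 = 2.009.
ES = −(0.15%) + 3.53% × 2.009 = 6.942%.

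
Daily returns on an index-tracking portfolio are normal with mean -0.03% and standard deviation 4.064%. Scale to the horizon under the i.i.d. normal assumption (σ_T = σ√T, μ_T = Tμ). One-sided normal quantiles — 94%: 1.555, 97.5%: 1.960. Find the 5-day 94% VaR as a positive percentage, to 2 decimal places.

σ_{5d} = 4.064% × √5 = 9.087%; μ_{5d} = 5 × -0.03% = -0.150%.
VaR = −(-0.150%) + 1.555 × 9.087% = 14.280%.

14.28%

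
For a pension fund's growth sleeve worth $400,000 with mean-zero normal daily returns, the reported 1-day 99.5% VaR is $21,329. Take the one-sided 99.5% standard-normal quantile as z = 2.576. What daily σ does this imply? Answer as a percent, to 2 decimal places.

2.07%

VaR as a fraction: $21,329 / $400,000 = 5.332%.
σ = VaR / z = 5.332% / 2.576 = 2.070%.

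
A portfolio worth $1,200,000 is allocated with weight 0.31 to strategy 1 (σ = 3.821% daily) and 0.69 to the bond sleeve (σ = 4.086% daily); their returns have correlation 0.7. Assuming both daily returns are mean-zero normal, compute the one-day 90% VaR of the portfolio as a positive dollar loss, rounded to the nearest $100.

σ_p² = 0.31²·3.821² + 0.69²·4.086² + 2·0.7·0.31·0.69·3.821·4.086 = 14.0271 (%²).
σ_p = √14.0271 = 3.745%.
At 90%, z = 1.282.
VaR = 1.282 × 3.745% = 4.801%; on $1,200,000 that is $57,612.

$57,600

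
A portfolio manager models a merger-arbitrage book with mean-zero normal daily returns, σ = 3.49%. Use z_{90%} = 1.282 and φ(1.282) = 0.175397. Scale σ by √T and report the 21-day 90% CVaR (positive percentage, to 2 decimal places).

28.05%

σ_{21d} = 3.49% × √21 = 15.993%.
ES multiplier = φ(z)/(1−α) = 0.175397/0.1 = 1.754.
ES = 15.993% × 1.754 = 28.052%.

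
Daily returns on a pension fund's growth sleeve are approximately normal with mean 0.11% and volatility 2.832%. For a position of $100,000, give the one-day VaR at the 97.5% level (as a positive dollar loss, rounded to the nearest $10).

$5,440

At 97.5% one-sided, z = 1.960.
VaR = −μ + z·σ = −(0.11%) + 1.960 × 2.832% = 5.441%.
On $100,000: 0.05441 × $100,000 = $5,441.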